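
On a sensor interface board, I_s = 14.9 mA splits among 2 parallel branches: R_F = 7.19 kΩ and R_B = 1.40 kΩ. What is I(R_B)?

For two parallel branches, I_k = I_s · (other R)/(sum of R).
I(R_B) = 14.9 × 7.19/(7.19 + 1.40) = 14.9 × 0.8370 = 12.47 mA.

I ≈ 12.5 mA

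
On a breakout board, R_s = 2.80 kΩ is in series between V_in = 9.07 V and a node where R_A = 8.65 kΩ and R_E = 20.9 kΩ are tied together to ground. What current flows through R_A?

I ≈ 0.719 mA

Combine the parallel branches: R_p = (1/8.65 + 1/20.9)⁻¹ = 6.118 kΩ.
V_A = 9.07 × 6.118/8.918 = 6.222 V.
Branch current I = V_A/R_A = 6.222/8.65 = 0.7193 mA.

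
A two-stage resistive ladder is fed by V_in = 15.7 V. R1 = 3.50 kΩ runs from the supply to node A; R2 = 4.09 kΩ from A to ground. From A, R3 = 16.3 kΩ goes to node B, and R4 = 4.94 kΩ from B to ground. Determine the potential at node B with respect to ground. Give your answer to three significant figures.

V_B ≈ 1.81 V

The second stage (R3 + R4 = 21.24 kΩ) loads node A in parallel with R2.
R2 ‖ (R3+R4) = 3.430 kΩ.
V_A = 15.7 × 3.430/(3.50 + 3.430) = 7.770 V.
Stage 2 is unloaded, so V_B = V_A · R4/(R3+R4) = 7.770 × 4.94/21.24 = 1.807 V.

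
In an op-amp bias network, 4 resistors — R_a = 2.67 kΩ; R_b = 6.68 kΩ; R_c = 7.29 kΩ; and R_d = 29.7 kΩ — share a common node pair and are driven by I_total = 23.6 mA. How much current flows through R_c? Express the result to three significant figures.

I ≈ 4.66 mA

Total conductance ΣG = 1/2.67 + 1/6.68 + 1/7.29 + 1/29.7 = 0.6951 (units of 1/kΩ).
R_c takes the fraction G_k/ΣG = 0.1372/0.6951 = 0.1974, so I = 23.6 × 0.1974 = 4.657 mA.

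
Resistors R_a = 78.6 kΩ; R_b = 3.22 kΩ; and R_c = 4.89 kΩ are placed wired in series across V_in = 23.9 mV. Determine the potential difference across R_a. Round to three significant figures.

ΣR = 78.6 + 3.22 + 4.89 = 86.71 kΩ.
Voltage divider: V = V_in · (78.60 / 86.71) = 23.9 × 0.9065 = 21.66 mV.

V ≈ 21.7 mV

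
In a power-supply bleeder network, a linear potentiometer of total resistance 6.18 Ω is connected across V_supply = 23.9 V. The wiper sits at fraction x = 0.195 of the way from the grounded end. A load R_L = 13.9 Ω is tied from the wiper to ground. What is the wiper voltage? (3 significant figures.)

The pot divides into 4.975 Ω above the wiper and 1.205 Ω below.
Lower segment in parallel with the load: 1.205 ‖ 13.9 = 1.109 Ω.
Loaded-divider output: V_out = 23.9 × 0.1823 = 4.356 V.
(Unloaded: V_out = x·V_supply = 4.66 V.)

V_out ≈ 4.36 V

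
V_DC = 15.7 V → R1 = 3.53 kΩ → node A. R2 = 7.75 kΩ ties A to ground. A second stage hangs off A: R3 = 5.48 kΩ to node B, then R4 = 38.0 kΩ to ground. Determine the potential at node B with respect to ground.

V_B ≈ 8.93 V

Node A sees R2 in parallel with the series input of stage 2, R3 + R4 = 43.48 kΩ.
R2 ‖ (R3+R4) = 6.578 kΩ.
V_A = 15.7 × 6.578/(3.53 + 6.578) = 10.22 V.
Stage 2 is unloaded, so V_B = V_A · R4/(R3+R4) = 10.22 × 38.0/43.48 = 8.929 V.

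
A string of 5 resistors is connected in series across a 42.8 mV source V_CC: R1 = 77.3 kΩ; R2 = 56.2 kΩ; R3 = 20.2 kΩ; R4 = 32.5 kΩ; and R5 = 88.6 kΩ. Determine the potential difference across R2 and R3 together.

ΣR = 77.3 + 56.2 + 20.2 + 32.5 + 88.6 = 274.8 kΩ.
R_{R2..R3} = 56.2 + 20.2 = 76.40 kΩ.
By the voltage-divider rule, V = 42.8 × 76.40/274.8 = 11.90 mV.

V ≈ 11.9 mV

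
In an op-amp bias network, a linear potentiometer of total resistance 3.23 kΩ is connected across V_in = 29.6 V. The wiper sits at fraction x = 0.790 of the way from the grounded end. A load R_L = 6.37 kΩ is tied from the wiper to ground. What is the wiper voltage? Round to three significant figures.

V_out ≈ 21.6 V

The pot divides into 0.6783 kΩ above the wiper and 2.552 kΩ below.
(x·R_p) ‖ R_L = 1.822 kΩ.
V_out = 29.6 × 1.822/(0.6783 + 1.822) = 21.57 V.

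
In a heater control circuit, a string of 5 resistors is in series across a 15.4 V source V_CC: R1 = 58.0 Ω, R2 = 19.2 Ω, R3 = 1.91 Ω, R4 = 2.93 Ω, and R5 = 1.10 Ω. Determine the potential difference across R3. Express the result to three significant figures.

Total series resistance ΣR = 58.0 + 19.2 + 1.91 + 2.93 + 1.10 = 83.14 Ω.
V = V_CC · R/ΣR = 15.4 × 0.02297 = 0.3538 V.

V ≈ 0.354 V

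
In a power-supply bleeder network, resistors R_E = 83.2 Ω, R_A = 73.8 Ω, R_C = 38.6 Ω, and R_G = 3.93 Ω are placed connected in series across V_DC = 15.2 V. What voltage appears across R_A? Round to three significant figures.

V ≈ 5.62 V

Series total: ΣR = 83.2 + 73.8 + 38.6 + 3.93 = 199.5 Ω.
Voltage divider: V = V_DC · (73.80 / 199.5) = 15.2 × 0.3699 = 5.622 V.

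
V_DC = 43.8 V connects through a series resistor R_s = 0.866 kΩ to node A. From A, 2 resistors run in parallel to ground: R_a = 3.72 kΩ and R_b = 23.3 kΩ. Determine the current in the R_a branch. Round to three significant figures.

I ≈ 9.27 mA

Equivalent of the parallel group: R_p = 3.208 kΩ.
V_A = 43.8 × 3.208/4.074 = 34.49 V.
Branch current I = V_A/R_a = 34.49/3.72 = 9.271 mA.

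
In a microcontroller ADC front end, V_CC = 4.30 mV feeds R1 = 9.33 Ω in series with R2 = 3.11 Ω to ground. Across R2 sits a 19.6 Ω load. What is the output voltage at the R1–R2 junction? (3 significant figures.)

V_out ≈ 0.961 mV

R2 ‖ R_L = (3.11 × 19.6)/(3.11 + 19.6) = 2.684 Ω.
Now apply the divider: V_out = 4.30 × 0.2234 = 0.9607 mV.
(Unloaded it would be 1.07 mV; the load pulls it down.)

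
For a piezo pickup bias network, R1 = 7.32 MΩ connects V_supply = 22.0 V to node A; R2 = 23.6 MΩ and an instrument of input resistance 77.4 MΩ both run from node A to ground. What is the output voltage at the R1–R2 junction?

V_out ≈ 15.7 V

The load sits in parallel with R2, giving an effective lower resistance R2' = R2·R_L/(R2+R_L) = 18.09 MΩ.
Voltage divider with the loaded lower leg: V_out = 22.0 × 18.09/(7.32 + 18.09) = 22.0 × 0.7119 = 15.66 V.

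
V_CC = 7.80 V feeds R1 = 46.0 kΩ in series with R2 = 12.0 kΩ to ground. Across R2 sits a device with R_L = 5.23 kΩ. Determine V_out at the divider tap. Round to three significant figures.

V_out ≈ 0.572 V

R2 ‖ R_L = (12.0 × 5.23)/(12.0 + 5.23) = 3.642 kΩ.
Voltage divider with the loaded lower leg: V_out = 7.80 × 3.642/(46.0 + 3.642) = 7.80 × 0.07337 = 0.5723 V.
(Unloaded it would be 1.61 V; the load pulls it down.)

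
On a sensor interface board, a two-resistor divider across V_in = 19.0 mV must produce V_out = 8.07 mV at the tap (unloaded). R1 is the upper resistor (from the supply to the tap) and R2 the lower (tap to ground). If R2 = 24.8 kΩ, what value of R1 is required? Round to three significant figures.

R1 ≈ 33.6 kΩ

Required fraction k = V_out/V_in = 0.4247.
R1 = R2·(1/k − 1) = 24.8 × 1.354 = 33.59 kΩ.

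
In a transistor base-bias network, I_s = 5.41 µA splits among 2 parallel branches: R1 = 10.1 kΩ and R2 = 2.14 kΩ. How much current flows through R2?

For two parallel branches, I_k = I_s · (other R)/(sum of R).
I(R2) = 5.41 × 10.1/(10.1 + 2.14) = 5.41 × 0.8252 = 4.464 µA.

I ≈ 4.46 µA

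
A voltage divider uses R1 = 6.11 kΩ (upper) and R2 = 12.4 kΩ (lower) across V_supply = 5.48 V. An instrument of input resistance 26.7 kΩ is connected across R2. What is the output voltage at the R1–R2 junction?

The load sits in parallel with R2, giving an effective lower resistance R2' = R2·R_L/(R2+R_L) = 8.468 kΩ.
Then V_out = V_supply · R2'/(R1 + R2') = 5.48 × 8.468/14.58 = 3.183 V.
(Unloaded it would be 3.67 V; the load pulls it down.)

V_out ≈ 3.18 V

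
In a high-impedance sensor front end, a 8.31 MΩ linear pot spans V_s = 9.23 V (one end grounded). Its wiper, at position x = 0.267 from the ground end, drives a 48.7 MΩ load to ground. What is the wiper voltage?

Split the track: R_lower = x·R_p = 2.219 MΩ, R_upper = (1−x)·R_p = 6.091 MΩ.
(x·R_p) ‖ R_L = 2.122 MΩ.
Then V_out = V_s · 2.122/(6.091 + 2.122) = 2.385 V.

V_out ≈ 2.38 V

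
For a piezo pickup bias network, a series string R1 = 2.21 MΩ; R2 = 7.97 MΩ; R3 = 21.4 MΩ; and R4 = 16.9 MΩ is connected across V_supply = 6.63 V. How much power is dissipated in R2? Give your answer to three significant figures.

P ≈ 0.149 µW

ΣR = 48.48 MΩ → I = 6.63/48.48 = 0.1368 µA.
V(R2) = I·R = 1.090 V; P = V·I = 1.090 × 0.1368 = 0.1491 µW.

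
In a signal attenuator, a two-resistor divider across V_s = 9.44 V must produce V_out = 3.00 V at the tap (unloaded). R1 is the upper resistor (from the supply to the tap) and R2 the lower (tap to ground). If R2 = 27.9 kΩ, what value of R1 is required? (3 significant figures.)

R1 ≈ 59.9 kΩ

The divider ratio is R2/(R1+R2) = 3.00/9.44 = 0.3178.
So R1 = R2 · (V_s/V_out − 1) = 27.9 × (9.44/3.00 − 1) = 27.9 × 2.147 = 59.89 kΩ.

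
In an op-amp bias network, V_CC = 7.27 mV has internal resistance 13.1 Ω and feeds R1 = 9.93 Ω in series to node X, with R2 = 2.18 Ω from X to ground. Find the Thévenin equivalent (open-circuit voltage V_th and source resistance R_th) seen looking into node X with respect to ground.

V_th ≈ 0.629 mV, R_th ≈ 1.99 Ω

R1' = 13.1 + 9.93 = 23.03 Ω (source resistance + R1).
Open-circuit (no load on X): V_th = V_CC · R2/(R1' + R2) = 7.27 × 2.18/(23.03 + 2.18) = 0.6287 mV.
With V_CC suppressed (replaced by a short), R_th = R1' ‖ R2 = (23.03 × 2.18)/(23.03 + 2.18) = 1.991 Ω.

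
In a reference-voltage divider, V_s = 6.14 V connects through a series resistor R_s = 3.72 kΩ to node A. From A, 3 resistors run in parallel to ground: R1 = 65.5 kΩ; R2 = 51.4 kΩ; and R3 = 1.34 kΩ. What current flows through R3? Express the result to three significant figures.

Combine the parallel branches: R_p = (1/65.5 + 1/51.4 + 1/1.34)⁻¹ = 1.280 kΩ.
V_A = 6.14 × 1.280/5.000 = 1.572 V.
Branch current I = V_A/R3 = 1.572/1.34 = 1.173 mA.

I ≈ 1.17 mA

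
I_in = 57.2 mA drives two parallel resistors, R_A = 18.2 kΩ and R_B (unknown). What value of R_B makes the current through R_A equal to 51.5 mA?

R_B ≈ 164 kΩ

In a two-way split, I_A/I_in = R_B/(R_A + R_B).
With f = 0.9003, R_B = R_A · f/(1−f) = 18.2 × 9.035 = 164.4 kΩ.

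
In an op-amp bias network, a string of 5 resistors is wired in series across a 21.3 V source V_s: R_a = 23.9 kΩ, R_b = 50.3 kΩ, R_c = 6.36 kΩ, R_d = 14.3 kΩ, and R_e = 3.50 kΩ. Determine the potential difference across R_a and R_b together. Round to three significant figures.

Series total: ΣR = 23.9 + 50.3 + 6.36 + 14.3 + 3.50 = 98.36 kΩ.
R_{R_a..R_b} = 23.9 + 50.3 = 74.20 kΩ.
V = V_s · R/ΣR = 21.3 × 0.7544 = 16.07 V.

V ≈ 16.1 V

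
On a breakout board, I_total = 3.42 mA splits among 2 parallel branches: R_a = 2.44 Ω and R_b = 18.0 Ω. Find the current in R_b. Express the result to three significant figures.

For two parallel branches, I_k = I_total · (other R)/(sum of R).
I(R_b) = 3.42 × 2.44/(2.44 + 18.0) = 3.42 × 0.1194 = 0.4083 mA.

I ≈ 0.408 mA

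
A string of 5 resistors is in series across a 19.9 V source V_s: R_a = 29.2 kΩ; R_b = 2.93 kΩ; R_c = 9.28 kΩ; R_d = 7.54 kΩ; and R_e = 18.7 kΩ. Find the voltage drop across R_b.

V ≈ 0.862 V

ΣR = 29.2 + 2.93 + 9.28 + 7.54 + 18.7 = 67.65 kΩ.
By the voltage-divider rule, V = 19.9 × 2.930/67.65 = 0.8619 V.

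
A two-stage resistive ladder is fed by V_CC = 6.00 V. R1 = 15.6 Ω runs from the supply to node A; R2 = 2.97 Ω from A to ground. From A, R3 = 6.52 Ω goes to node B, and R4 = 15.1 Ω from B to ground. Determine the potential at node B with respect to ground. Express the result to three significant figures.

V_B ≈ 0.601 V

Node A sees R2 in parallel with the series input of stage 2, R3 + R4 = 21.62 Ω.
R2 ‖ (R3+R4) = 2.611 Ω.
So V_A = 6.00 × 0.1434 = 0.8603 V.
Then the unloaded second divider: V_B = V_A × R4/(R3+R4) = 0.8603 × 0.6984 = 0.6009 V.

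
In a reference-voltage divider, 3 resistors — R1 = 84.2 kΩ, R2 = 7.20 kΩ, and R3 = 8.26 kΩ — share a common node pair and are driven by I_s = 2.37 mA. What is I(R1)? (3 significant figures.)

I ≈ 0.104 mA

ΣG = 1/84.2 + 1/7.20 + 1/8.26 = 0.2718.
By the current-divider rule, I = I_s · G_k/ΣG = 2.37 × 0.04369 = 0.1035 mA.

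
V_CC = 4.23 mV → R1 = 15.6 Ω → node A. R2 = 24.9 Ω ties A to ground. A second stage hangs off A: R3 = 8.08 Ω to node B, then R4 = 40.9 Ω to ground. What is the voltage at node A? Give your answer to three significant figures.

The second stage (R3 + R4 = 48.98 Ω) loads node A in parallel with R2.
R2 ‖ (R3+R4) = 16.51 Ω.
First divider: V_A = V_CC · 16.51/(15.6 + 16.51) = 2.175 mV.

V_A ≈ 2.17 mV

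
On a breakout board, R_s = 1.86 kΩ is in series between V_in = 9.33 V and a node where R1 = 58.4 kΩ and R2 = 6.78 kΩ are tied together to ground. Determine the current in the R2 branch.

Equivalent of the parallel group: R_p = 6.075 kΩ.
V_A = 9.33 × 6.075/7.935 = 7.143 V.
Branch current I = V_A/R2 = 7.143/6.78 = 1.054 mA.
(Check via current divider: I_total = 1.176 mA; share G_k/ΣG = 0.8960 → same result.)

I ≈ 1.05 mA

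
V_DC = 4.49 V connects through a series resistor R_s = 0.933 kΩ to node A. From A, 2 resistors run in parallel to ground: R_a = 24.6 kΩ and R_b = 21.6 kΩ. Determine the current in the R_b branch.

Equivalent of the parallel group: R_p = 11.50 kΩ.
Node voltage V_A = V_DC · R_p/(R_s + R_p) = 4.49 × 0.9250 = 4.153 V.
Branch current I = V_A/R_b = 4.153/21.6 = 0.1923 mA.

I ≈ 0.192 mA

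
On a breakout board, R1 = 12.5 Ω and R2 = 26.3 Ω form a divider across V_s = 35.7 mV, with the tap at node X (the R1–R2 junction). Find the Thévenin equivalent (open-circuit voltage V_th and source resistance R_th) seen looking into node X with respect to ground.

Open-circuit (no load on X): V_th = V_s · R2/(R1 + R2) = 35.7 × 26.3/(12.50 + 26.3) = 24.20 mV.
Zeroing V_s shorts the top of R1 to ground, so R_th = R1 ‖ R2 = 8.473 Ω.

V_th ≈ 24.2 mV, R_th ≈ 8.47 Ω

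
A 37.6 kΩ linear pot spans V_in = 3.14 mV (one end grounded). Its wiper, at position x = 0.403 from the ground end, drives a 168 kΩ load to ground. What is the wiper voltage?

V_out ≈ 1.20 mV

Split the track: R_lower = x·R_p = 15.15 kΩ, R_upper = (1−x)·R_p = 22.45 kΩ.
(x·R_p) ‖ R_L = 13.90 kΩ.
Loaded-divider output: V_out = 3.14 × 0.3824 = 1.201 mV.
(Unloaded: V_out = x·V_in = 1.27 mV.)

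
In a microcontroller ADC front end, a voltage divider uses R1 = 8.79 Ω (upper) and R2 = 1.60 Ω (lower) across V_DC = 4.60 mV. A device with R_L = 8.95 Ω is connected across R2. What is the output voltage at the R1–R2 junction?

V_out ≈ 0.615 mV

R2 ‖ R_L = (1.60 × 8.95)/(1.60 + 8.95) = 1.357 Ω.
Then V_out = V_DC · R2'/(R1 + R2') = 4.60 × 1.357/10.15 = 0.6153 mV.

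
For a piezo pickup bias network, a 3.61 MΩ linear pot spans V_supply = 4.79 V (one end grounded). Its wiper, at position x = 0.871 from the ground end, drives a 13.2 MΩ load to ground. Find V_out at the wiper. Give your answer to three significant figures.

Split the track: R_lower = x·R_p = 3.144 MΩ, R_upper = (1−x)·R_p = 0.4657 MΩ.
R_L loads the lower segment: effective lower R = 2.539 MΩ.
V_out = 4.79 × 2.539/(0.4657 + 2.539) = 4.048 V.

V_out ≈ 4.05 V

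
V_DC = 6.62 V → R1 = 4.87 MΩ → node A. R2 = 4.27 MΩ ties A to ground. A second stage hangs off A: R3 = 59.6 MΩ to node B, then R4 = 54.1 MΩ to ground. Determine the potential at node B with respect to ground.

V_B ≈ 1.44 V

Looking into the second stage from A: R3 + R4 = 113.7 MΩ appears in parallel with R2.
Effective lower resistance at A: R2 ‖ 113.7 = 4.115 MΩ.
First divider: V_A = V_DC · 4.115/(4.87 + 4.115) = 3.032 V.
Stage 2 is unloaded, so V_B = V_A · R4/(R3+R4) = 3.032 × 54.1/113.7 = 1.443 V.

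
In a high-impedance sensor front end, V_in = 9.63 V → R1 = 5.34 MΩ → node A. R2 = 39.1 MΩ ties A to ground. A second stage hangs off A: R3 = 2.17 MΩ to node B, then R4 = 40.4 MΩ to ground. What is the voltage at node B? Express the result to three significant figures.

Node A sees R2 in parallel with the series input of stage 2, R3 + R4 = 42.57 MΩ.
R2 ‖ (R3+R4) = 20.38 MΩ.
So V_A = 9.63 × 0.7924 = 7.631 V.
Stage 2 is unloaded, so V_B = V_A · R4/(R3+R4) = 7.631 × 40.4/42.57 = 7.242 V.

V_B ≈ 7.24 V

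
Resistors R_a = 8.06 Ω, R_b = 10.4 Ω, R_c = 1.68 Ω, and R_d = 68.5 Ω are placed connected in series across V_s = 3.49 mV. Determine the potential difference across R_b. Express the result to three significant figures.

Total series resistance ΣR = 8.06 + 10.4 + 1.68 + 68.5 = 88.64 Ω.
V = V_s · R/ΣR = 3.49 × 0.1173 = 0.4095 mV.

V ≈ 0.409 mV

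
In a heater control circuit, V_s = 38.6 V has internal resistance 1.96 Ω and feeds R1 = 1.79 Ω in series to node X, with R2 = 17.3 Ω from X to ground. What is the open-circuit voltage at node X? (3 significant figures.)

R1' = 1.96 + 1.79 = 3.750 Ω (source resistance + R1).
With X open, the divider is unloaded: V_th = 38.6 × 17.3/21.05 = 31.72 V.

V_th ≈ 31.7 V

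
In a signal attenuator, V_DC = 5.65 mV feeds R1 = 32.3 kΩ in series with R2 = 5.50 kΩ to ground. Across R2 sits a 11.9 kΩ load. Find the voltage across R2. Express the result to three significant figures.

R2 ‖ R_L = (5.50 × 11.9)/(5.50 + 11.9) = 3.761 kΩ.
Now apply the divider: V_out = 5.65 × 0.1043 = 0.5893 mV.
(Unloaded it would be 0.822 mV; the load pulls it down.)

V_out ≈ 0.589 mV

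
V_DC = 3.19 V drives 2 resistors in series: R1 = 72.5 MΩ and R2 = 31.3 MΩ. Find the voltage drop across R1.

ΣR = 72.5 + 31.3 = 103.8 MΩ.
Voltage divider: V = V_DC · (72.50 / 103.8) = 3.19 × 0.6985 = 2.228 V.

V ≈ 2.23 V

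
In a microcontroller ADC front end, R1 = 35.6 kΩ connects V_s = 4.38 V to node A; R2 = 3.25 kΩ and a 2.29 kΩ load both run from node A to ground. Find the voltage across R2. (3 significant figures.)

First combine the lower leg with the load: R2 ‖ R_L = 1.343 kΩ.
Then V_out = V_s · R2'/(R1 + R2') = 4.38 × 1.343/36.94 = 0.1593 V.
(Unloaded it would be 0.366 V; the load pulls it down.)

V_out ≈ 0.159 V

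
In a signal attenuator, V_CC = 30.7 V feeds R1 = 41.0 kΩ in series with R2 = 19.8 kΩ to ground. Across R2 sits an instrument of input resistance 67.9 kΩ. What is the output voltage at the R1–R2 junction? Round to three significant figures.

V_out ≈ 8.35 V

R2 ‖ R_L = (19.8 × 67.9)/(19.8 + 67.9) = 15.33 kΩ.
Then V_out = V_CC · R2'/(R1 + R2') = 30.7 × 15.33/56.33 = 8.355 V.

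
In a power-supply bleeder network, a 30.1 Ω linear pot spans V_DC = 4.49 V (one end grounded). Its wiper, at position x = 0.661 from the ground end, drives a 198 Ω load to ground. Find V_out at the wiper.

Split the track: R_lower = x·R_p = 19.90 Ω, R_upper = (1−x)·R_p = 10.20 Ω.
R_L loads the lower segment: effective lower R = 18.08 Ω.
Loaded-divider output: V_out = 4.49 × 0.6392 = 2.870 V.
(Unloaded: V_out = x·V_DC = 2.97 V.)

V_out ≈ 2.87 V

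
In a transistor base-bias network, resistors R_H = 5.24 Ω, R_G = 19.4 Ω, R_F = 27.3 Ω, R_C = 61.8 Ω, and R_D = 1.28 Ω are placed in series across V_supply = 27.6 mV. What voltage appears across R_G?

Total series resistance ΣR = 5.24 + 19.4 + 27.3 + 61.8 + 1.28 = 115.0 Ω.
Voltage divider: V = V_supply · (19.40 / 115.0) = 27.6 × 0.1687 = 4.655 mV.

V ≈ 4.66 mV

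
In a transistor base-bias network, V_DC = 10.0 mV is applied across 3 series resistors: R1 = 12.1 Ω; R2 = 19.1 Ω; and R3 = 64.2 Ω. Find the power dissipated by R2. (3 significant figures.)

P ≈ 0.210 µW

Series current I = V_DC/ΣR = 10.0/95.40 = 0.1048 mA.
P = I²R = 0.01099 × 19.1 = 0.2099 µW.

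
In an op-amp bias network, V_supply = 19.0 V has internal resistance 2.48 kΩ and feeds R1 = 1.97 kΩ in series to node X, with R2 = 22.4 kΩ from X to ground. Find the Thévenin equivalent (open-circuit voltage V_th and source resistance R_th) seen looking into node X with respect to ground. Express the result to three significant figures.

R1' = 2.48 + 1.97 = 4.450 kΩ (source resistance + R1).
With X open, the divider is unloaded: V_th = 19.0 × 22.4/26.85 = 15.85 V.
With V_supply suppressed (replaced by a short), R_th = R1' ‖ R2 = (4.450 × 22.4)/(4.450 + 22.4) = 3.712 kΩ.

V_th ≈ 15.9 V, R_th ≈ 3.71 kΩ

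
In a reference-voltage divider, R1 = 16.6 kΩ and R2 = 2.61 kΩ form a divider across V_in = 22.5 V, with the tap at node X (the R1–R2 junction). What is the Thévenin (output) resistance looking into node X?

With V_in suppressed (replaced by a short), R_th = R1 ‖ R2 = (16.60 × 2.61)/(16.60 + 2.61) = 2.255 kΩ.

R_th ≈ 2.26 kΩ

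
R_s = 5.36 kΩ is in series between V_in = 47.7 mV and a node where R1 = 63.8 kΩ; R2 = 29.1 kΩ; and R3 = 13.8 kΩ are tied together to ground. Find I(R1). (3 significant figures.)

I ≈ 0.451 µA

Parallel bank: R_p = 1/(1/63.8 + 1/29.1 + 1/13.8) = 8.163 kΩ.
Node voltage V_A = V_in · R_p/(R_s + R_p) = 47.7 × 0.6036 = 28.79 mV.
Branch current I = V_A/R1 = 28.79/63.8 = 0.4513 µA.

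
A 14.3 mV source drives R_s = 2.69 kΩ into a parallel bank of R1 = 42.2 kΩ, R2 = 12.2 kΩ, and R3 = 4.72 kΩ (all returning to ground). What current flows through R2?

Parallel bank: R_p = 1/(1/42.2 + 1/12.2 + 1/4.72) = 3.149 kΩ.
V_A = 14.3 × 3.149/5.839 = 7.712 mV.
I(R2) = V_A / R2 = 7.712/12.2 = 0.6322 µA.

I ≈ 0.632 µA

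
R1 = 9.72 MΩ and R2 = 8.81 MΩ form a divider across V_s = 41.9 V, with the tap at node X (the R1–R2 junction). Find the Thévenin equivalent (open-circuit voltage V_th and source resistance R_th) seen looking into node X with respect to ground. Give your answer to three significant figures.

V_th ≈ 19.9 V, R_th ≈ 4.62 MΩ

Open-circuit (no load on X): V_th = V_s · R2/(R1 + R2) = 41.9 × 8.81/(9.720 + 8.81) = 19.92 V.
Looking into X with the source shorted: R_th = R1·R2/(R1+R2) = 9.720 × 8.81/18.53 = 4.621 MΩ.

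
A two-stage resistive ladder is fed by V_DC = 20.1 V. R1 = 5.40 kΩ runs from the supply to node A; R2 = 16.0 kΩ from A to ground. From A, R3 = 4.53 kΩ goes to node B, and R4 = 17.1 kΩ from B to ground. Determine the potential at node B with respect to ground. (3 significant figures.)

The second stage (R3 + R4 = 21.63 kΩ) loads node A in parallel with R2.
R2 ‖ (R3+R4) = 9.197 kΩ.
So V_A = 20.1 × 0.6301 = 12.66 V.
Stage 2 is unloaded, so V_B = V_A · R4/(R3+R4) = 12.66 × 17.1/21.63 = 10.01 V.

V_B ≈ 10.0 V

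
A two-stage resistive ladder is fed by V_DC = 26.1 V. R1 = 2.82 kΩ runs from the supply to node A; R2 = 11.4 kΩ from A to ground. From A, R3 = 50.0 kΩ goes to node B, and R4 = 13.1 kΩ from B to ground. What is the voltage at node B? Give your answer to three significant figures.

V_B ≈ 4.19 V

The second stage (R3 + R4 = 63.10 kΩ) loads node A in parallel with R2.
Effective lower resistance at A: R2 ‖ 63.10 = 9.656 kΩ.
V_A = 26.1 × 9.656/(2.82 + 9.656) = 20.20 V.
Stage 2 is unloaded, so V_B = V_A · R4/(R3+R4) = 20.20 × 13.1/63.10 = 4.194 V.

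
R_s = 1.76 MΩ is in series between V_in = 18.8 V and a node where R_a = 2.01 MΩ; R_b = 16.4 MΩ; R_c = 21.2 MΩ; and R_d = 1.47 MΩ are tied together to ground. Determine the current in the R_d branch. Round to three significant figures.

Parallel bank: R_p = 1/(1/2.01 + 1/16.4 + 1/21.2 + 1/1.47) = 0.7776 MΩ.
V_A = 18.8 × 0.7776/2.538 = 5.761 V.
I(R_d) = V_A / R_d = 5.761/1.47 = 3.919 µA.
(Equivalently: I_total = 7.408 µA, then current-divider fraction G_k/ΣG = 0.5290.)

I ≈ 3.92 µA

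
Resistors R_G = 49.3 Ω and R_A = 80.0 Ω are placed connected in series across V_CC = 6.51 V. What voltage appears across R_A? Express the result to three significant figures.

V ≈ 4.03 V

Series total: ΣR = 49.3 + 80.0 = 129.3 Ω.
By the voltage-divider rule, V = 6.51 × 80.00/129.3 = 4.028 V.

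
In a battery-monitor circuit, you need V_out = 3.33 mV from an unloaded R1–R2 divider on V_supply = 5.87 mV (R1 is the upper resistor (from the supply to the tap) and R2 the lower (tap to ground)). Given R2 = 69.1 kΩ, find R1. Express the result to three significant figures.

R1 ≈ 52.7 kΩ

The divider ratio is R2/(R1+R2) = 3.33/5.87 = 0.5673.
Rearranging, R1 = R2·(1−k)/k = 69.1 × 0.7628 = 52.71 kΩ.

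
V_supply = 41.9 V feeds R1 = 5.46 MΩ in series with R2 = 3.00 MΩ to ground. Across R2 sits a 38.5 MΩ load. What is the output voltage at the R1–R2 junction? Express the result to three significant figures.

The load sits in parallel with R2, giving an effective lower resistance R2' = R2·R_L/(R2+R_L) = 2.783 MΩ.
Voltage divider with the loaded lower leg: V_out = 41.9 × 2.783/(5.46 + 2.783) = 41.9 × 0.3376 = 14.15 V.

V_out ≈ 14.1 V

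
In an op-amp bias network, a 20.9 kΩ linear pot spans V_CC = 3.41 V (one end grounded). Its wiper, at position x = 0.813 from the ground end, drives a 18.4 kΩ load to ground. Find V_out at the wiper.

Lower segment x·R_p = 16.99 kΩ; upper segment (1−x)·R_p = 3.908 kΩ.
Lower segment in parallel with the load: 16.99 ‖ 18.4 = 8.834 kΩ.
Loaded-divider output: V_out = 3.41 × 0.6933 = 2.364 V.
(Unloaded: V_out = x·V_CC = 2.77 V.)

V_out ≈ 2.36 V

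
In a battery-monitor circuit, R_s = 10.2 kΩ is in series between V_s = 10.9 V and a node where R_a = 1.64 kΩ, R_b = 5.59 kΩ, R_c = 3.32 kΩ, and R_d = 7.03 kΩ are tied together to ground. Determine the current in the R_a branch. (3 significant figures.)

I ≈ 0.490 mA

Parallel bank: R_p = 1/(1/1.64 + 1/5.59 + 1/3.32 + 1/7.03) = 0.8116 kΩ.
V_A by voltage divider: V_A = 10.9 × 0.8116/(10.2 + 0.8116) = 0.8034 V.
Branch current I = V_A/R_a = 0.8034/1.64 = 0.4899 mA.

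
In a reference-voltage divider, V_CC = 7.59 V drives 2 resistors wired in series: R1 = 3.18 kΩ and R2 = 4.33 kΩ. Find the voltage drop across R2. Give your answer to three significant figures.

V ≈ 4.38 V

Series total: ΣR = 3.18 + 4.33 = 7.510 kΩ.
By the voltage-divider rule, V = 7.59 × 4.330/7.510 = 4.376 V.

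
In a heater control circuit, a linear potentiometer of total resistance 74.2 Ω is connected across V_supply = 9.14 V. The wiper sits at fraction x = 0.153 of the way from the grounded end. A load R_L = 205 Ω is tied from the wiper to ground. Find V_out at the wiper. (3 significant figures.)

The pot divides into 62.85 Ω above the wiper and 11.35 Ω below.
Lower segment in parallel with the load: 11.35 ‖ 205 = 10.76 Ω.
Loaded-divider output: V_out = 9.14 × 0.1461 = 1.336 V.

V_out ≈ 1.34 V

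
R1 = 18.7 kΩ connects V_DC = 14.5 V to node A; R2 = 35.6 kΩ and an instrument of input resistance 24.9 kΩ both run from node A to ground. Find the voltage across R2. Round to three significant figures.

First combine the lower leg with the load: R2 ‖ R_L = 14.65 kΩ.
Voltage divider with the loaded lower leg: V_out = 14.5 × 14.65/(18.7 + 14.65) = 14.5 × 0.4393 = 6.370 V.

V_out ≈ 6.37 V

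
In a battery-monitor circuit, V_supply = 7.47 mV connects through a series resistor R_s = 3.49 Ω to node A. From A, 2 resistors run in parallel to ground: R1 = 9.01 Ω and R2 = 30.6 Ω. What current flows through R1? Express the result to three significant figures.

Combine the parallel branches: R_p = (1/9.01 + 1/30.6)⁻¹ = 6.961 Ω.
V_A by voltage divider: V_A = 7.47 × 6.961/(3.49 + 6.961) = 4.975 mV.
I(R1) = V_A / R1 = 4.975/9.01 = 0.5522 mA.
(Check via current divider: I_total = 0.7148 mA; share G_k/ΣG = 0.7725 → same result.)

I ≈ 0.552 mA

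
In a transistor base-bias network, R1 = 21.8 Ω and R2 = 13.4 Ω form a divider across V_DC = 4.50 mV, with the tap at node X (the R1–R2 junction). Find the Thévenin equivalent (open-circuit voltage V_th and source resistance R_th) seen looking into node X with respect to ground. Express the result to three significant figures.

With X open, the divider is unloaded: V_th = 4.50 × 13.4/35.20 = 1.713 mV.
With V_DC suppressed (replaced by a short), R_th = R1 ‖ R2 = (21.80 × 13.4)/(21.80 + 13.4) = 8.299 Ω.

V_th ≈ 1.71 mV, R_th ≈ 8.30 Ω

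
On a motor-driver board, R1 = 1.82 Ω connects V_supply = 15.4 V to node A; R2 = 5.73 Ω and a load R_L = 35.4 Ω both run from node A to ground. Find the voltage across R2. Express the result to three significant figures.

The load sits in parallel with R2, giving an effective lower resistance R2' = R2·R_L/(R2+R_L) = 4.932 Ω.
Now apply the divider: V_out = 15.4 × 0.7304 = 11.25 V.

V_out ≈ 11.2 V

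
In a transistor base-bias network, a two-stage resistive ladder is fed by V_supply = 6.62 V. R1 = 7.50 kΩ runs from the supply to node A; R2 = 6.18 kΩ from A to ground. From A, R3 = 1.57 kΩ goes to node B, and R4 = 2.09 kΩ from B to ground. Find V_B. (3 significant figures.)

V_B ≈ 0.887 V

The second stage (R3 + R4 = 3.660 kΩ) loads node A in parallel with R2.
Effective lower resistance at A: R2 ‖ 3.660 = 2.299 kΩ.
V_A = 6.62 × 2.299/(7.50 + 2.299) = 1.553 V.
Then the unloaded second divider: V_B = V_A × R4/(R3+R4) = 1.553 × 0.5710 = 0.8868 V.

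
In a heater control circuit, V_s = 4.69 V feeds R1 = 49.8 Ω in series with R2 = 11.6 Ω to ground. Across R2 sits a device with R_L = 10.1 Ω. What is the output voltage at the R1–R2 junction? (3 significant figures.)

First combine the lower leg with the load: R2 ‖ R_L = 5.399 Ω.
Now apply the divider: V_out = 4.69 × 0.09781 = 0.4587 V.

V_out ≈ 0.459 V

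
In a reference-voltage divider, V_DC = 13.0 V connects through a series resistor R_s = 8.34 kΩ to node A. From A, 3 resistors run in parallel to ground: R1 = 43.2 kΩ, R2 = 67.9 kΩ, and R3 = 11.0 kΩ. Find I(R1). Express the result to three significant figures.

I ≈ 0.145 mA

Parallel bank: R_p = 1/(1/43.2 + 1/67.9 + 1/11.0) = 7.765 kΩ.
Node voltage V_A = V_DC · R_p/(R_s + R_p) = 13.0 × 0.4821 = 6.268 V.
I(R1) = V_A / R1 = 6.268/43.2 = 0.1451 mA.
(Check via current divider: I_total = 0.8072 mA; share G_k/ΣG = 0.1797 → same result.)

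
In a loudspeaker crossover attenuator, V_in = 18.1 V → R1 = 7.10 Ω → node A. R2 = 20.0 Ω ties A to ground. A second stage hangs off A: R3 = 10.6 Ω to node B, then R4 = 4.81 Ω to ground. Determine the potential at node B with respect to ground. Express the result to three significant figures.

V_B ≈ 3.11 V

Node A sees R2 in parallel with the series input of stage 2, R3 + R4 = 15.41 Ω.
R2 ‖ (R3+R4) = 8.704 Ω.
First divider: V_A = V_in · 8.704/(7.10 + 8.704) = 9.968 V.
Then the unloaded second divider: V_B = V_A × R4/(R3+R4) = 9.968 × 0.3121 = 3.111 V.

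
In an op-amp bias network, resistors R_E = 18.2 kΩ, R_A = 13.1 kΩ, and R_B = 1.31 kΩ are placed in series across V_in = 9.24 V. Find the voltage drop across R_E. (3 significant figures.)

V ≈ 5.16 V

Total series resistance ΣR = 18.2 + 13.1 + 1.31 = 32.61 kΩ.
V = V_in · R/ΣR = 9.24 × 0.5581 = 5.157 V.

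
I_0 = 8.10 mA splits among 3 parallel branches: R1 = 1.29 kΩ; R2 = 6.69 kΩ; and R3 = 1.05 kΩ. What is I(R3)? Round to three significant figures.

I ≈ 4.11 mA

Total conductance ΣG = 1/1.29 + 1/6.69 + 1/1.05 = 1.877 (units of 1/kΩ).
R3 takes the fraction G_k/ΣG = 0.9524/1.877 = 0.5074, so I = 8.10 × 0.5074 = 4.110 mA.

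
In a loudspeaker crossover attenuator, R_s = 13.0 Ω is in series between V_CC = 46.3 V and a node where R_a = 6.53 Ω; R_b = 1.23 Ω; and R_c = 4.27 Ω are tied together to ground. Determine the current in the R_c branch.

Combine the parallel branches: R_p = (1/6.53 + 1/1.23 + 1/4.27)⁻¹ = 0.8331 Ω.
Node voltage V_A = V_CC · R_p/(R_s + R_p) = 46.3 × 0.06022 = 2.788 V.
I(R_c) = V_A / R_c = 2.788/4.27 = 0.6530 A.
(Check via current divider: I_total = 3.347 A; share G_k/ΣG = 0.1951 → same result.)

I ≈ 0.653 A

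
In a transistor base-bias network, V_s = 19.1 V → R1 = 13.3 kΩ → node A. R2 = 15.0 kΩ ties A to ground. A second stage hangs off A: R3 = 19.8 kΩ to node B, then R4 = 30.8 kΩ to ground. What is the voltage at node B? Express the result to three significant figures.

V_B ≈ 5.41 V

The second stage (R3 + R4 = 50.60 kΩ) loads node A in parallel with R2.
Effective lower resistance at A: R2 ‖ 50.60 = 11.57 kΩ.
V_A = 19.1 × 11.57/(13.3 + 11.57) = 8.886 V.
Then the unloaded second divider: V_B = V_A × R4/(R3+R4) = 8.886 × 0.6087 = 5.409 V.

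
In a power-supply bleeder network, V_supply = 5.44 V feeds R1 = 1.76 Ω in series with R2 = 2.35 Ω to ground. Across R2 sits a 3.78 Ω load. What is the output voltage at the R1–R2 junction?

V_out ≈ 2.46 V

R2 ‖ R_L = (2.35 × 3.78)/(2.35 + 3.78) = 1.449 Ω.
Now apply the divider: V_out = 5.44 × 0.4516 = 2.456 V.
(Unloaded it would be 3.11 V; the load pulls it down.)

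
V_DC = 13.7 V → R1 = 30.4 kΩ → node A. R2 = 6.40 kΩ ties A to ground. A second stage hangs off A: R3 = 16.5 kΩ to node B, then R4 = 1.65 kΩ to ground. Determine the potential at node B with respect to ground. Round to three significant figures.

V_B ≈ 0.168 V

Looking into the second stage from A: R3 + R4 = 18.15 kΩ appears in parallel with R2.
Effective lower resistance at A: R2 ‖ 18.15 = 4.732 kΩ.
V_A = 13.7 × 4.732/(30.4 + 4.732) = 1.845 V.
V_B = V_A × 0.09091 = 0.1677 V.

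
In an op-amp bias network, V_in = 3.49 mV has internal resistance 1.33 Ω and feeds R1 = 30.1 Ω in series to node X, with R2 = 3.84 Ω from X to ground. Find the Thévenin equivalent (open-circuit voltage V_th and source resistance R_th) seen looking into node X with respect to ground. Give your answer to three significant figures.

R1' = 1.33 + 30.1 = 31.43 Ω (source resistance + R1).
Open-circuit (no load on X): V_th = V_in · R2/(R1' + R2) = 3.49 × 3.84/(31.43 + 3.84) = 0.3800 mV.
Looking into X with the source shorted: R_th = R1'·R2/(R1'+R2) = 31.43 × 3.84/35.27 = 3.422 Ω.

V_th ≈ 0.380 mV, R_th ≈ 3.42 Ω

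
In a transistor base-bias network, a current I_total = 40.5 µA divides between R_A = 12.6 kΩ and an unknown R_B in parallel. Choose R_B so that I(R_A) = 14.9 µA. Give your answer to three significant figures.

The fraction through R_A equals R_B/(R_A+R_B).
14.9/40.5 = R_B/(R_A + R_B) → R_B = R_A · (0.3679)/(1 − 0.3679) = 12.6 × 0.5820 = 7.334 kΩ.

R_B ≈ 7.33 kΩ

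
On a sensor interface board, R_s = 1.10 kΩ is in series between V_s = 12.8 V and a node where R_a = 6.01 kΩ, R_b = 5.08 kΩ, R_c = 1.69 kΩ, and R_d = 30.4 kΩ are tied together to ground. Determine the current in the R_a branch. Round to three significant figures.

I ≈ 1.02 mA

Parallel bank: R_p = 1/(1/6.01 + 1/5.08 + 1/1.69 + 1/30.4) = 1.012 kΩ.
V_A = 12.8 × 1.012/2.112 = 6.134 V.
Branch current I = V_A/R_a = 6.134/6.01 = 1.021 mA.
(Check via current divider: I_total = 6.060 mA; share G_k/ΣG = 0.1684 → same result.)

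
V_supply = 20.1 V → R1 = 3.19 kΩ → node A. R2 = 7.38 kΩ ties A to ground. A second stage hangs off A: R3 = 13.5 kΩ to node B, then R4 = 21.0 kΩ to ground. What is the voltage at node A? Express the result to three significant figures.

V_A ≈ 13.2 V

Looking into the second stage from A: R3 + R4 = 34.50 kΩ appears in parallel with R2.
Effective lower resistance at A: R2 ‖ 34.50 = 6.080 kΩ.
So V_A = 20.1 × 0.6559 = 13.18 V.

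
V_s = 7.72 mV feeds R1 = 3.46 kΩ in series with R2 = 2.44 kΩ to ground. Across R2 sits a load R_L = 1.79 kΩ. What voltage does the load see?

V_out ≈ 1.77 mV

First combine the lower leg with the load: R2 ‖ R_L = 1.033 kΩ.
Then V_out = V_s · R2'/(R1 + R2') = 7.72 × 1.033/4.493 = 1.774 mV.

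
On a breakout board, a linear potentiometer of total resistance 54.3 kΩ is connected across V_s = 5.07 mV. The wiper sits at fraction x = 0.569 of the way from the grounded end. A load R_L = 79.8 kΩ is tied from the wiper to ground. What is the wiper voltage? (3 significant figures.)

Lower segment x·R_p = 30.90 kΩ; upper segment (1−x)·R_p = 23.40 kΩ.
(x·R_p) ‖ R_L = 22.27 kΩ.
Then V_out = V_s · 22.27/(23.40 + 22.27) = 2.472 mV.

V_out ≈ 2.47 mV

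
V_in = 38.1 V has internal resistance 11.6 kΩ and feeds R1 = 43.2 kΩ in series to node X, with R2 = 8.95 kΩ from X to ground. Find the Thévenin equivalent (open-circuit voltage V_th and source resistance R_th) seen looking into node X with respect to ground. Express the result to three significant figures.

R1' = 11.6 + 43.2 = 54.80 kΩ (source resistance + R1).
V_th is the unloaded tap voltage: V_in · R2/(R1'+R2) = 38.1 × 0.1404 = 5.349 V.
Looking into X with the source shorted: R_th = R1'·R2/(R1'+R2) = 54.80 × 8.95/63.75 = 7.693 kΩ.

V_th ≈ 5.35 V, R_th ≈ 7.69 kΩ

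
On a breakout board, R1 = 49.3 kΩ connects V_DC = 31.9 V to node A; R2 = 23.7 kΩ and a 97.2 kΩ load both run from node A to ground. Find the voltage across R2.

First combine the lower leg with the load: R2 ‖ R_L = 19.05 kΩ.
Now apply the divider: V_out = 31.9 × 0.2788 = 8.892 V.

V_out ≈ 8.89 V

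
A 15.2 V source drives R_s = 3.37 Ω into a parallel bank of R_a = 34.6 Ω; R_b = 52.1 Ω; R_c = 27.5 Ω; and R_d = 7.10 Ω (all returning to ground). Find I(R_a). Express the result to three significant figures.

I ≈ 0.250 A

Equivalent of the parallel group: R_p = 4.438 Ω.
Node voltage V_A = V_supply · R_p/(R_s + R_p) = 15.2 × 0.5684 = 8.640 V.
I(R_a) = V_A / R_a = 8.640/34.6 = 0.2497 A.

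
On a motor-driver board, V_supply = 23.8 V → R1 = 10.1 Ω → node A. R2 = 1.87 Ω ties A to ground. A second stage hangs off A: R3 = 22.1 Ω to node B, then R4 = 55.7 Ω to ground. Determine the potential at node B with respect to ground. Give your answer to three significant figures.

The second stage (R3 + R4 = 77.80 Ω) loads node A in parallel with R2.
R2 ‖ (R3+R4) = 1.826 Ω.
V_A = 23.8 × 1.826/(10.1 + 1.826) = 3.644 V.
Then the unloaded second divider: V_B = V_A × R4/(R3+R4) = 3.644 × 0.7159 = 2.609 V.

V_B ≈ 2.61 V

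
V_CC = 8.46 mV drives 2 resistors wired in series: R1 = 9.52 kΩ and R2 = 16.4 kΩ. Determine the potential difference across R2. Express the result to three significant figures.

ΣR = 9.52 + 16.4 = 25.92 kΩ.
Voltage divider: V = V_CC · (16.40 / 25.92) = 8.46 × 0.6327 = 5.353 mV.

V ≈ 5.35 mV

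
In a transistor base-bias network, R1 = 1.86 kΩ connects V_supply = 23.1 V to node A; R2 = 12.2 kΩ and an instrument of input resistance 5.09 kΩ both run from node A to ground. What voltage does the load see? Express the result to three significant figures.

V_out ≈ 15.2 V

First combine the lower leg with the load: R2 ‖ R_L = 3.592 kΩ.
Voltage divider with the loaded lower leg: V_out = 23.1 × 3.592/(1.86 + 3.592) = 23.1 × 0.6588 = 15.22 V.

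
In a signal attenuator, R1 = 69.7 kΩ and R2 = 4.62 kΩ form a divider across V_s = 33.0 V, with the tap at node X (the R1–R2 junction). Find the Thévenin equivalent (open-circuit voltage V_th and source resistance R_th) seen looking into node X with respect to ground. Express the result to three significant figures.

V_th ≈ 2.05 V, R_th ≈ 4.33 kΩ

With X open, the divider is unloaded: V_th = 33.0 × 4.62/74.32 = 2.051 V.
With V_s suppressed (replaced by a short), R_th = R1 ‖ R2 = (69.70 × 4.62)/(69.70 + 4.62) = 4.333 kΩ.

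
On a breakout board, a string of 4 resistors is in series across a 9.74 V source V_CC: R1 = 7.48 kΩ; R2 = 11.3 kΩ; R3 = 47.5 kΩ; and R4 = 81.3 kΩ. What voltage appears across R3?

V ≈ 3.13 V

ΣR = 7.48 + 11.3 + 47.5 + 81.3 = 147.6 kΩ.
By the voltage-divider rule, V = 9.74 × 47.50/147.6 = 3.135 V.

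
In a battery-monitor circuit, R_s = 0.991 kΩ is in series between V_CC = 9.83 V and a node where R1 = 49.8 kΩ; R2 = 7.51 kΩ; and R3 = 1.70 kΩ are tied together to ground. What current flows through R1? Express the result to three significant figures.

I ≈ 0.114 mA

Parallel bank: R_p = 1/(1/49.8 + 1/7.51 + 1/1.70) = 1.349 kΩ.
V_A by voltage divider: V_A = 9.83 × 1.349/(0.991 + 1.349) = 5.666 V.
I(R1) = V_A / R1 = 5.666/49.8 = 0.1138 mA.
(Equivalently: I_total = 4.201 mA, then current-divider fraction G_k/ΣG = 0.02708.)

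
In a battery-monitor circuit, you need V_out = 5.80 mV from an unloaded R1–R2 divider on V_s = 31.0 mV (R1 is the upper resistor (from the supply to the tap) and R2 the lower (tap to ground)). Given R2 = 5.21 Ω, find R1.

V_out/V_s = R2/(R1+R2) = 0.1871.
So R1 = R2 · (V_s/V_out − 1) = 5.21 × (31.0/5.80 − 1) = 5.21 × 4.345 = 22.64 Ω.

R1 ≈ 22.6 Ω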